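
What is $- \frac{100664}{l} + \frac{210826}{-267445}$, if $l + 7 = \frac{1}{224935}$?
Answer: $\frac{756923361595057}{52637990010} \approx 14380.0$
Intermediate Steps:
$l = - \frac{1574544}{224935}$ ($l = -7 + \frac{1}{224935} = - \frac{1574544}{224935} \approx -7.0$)
$- \frac{100664}{l} + \frac{210826}{-267445} = - \frac{100664}{- \frac{1574544}{224935}} + \frac{210826}{-267445} = \left(-100664\right) \left(- \frac{224935}{1574544}\right) + 210826 \left(- \frac{1}{267445}\right) = \frac{2830357105}{196818} - \frac{210826}{267445} = \frac{756923361595057}{52637990010}$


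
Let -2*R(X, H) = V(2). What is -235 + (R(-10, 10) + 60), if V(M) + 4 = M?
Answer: -174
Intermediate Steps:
V(M) = -4 + M
R(X, H) = 1 (R(X, H) = -(-4 + 2)/2 = -½*(-2) = 1)
-235 + (R(-10, 10) + 60) = -235 + (1 + 60) = -235 + 61 = -174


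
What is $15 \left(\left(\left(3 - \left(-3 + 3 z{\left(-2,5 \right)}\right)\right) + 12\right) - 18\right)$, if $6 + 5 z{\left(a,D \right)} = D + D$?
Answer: $-36$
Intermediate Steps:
$z{\left(a,D \right)} = - \frac{6}{5} + \frac{2 D}{5}$ ($z{\left(a,D \right)} = - \frac{6}{5} + \frac{D + D}{5} = - \frac{6}{5} + \frac{2 D}{5}$)
$15 \left(\left(\left(3 - \left(-3 + 3 z{\left(-2,5 \right)}\right)\right) + 12\right) - 18\right) = 15 \left(\left(\left(3 + \left(3 - 3 \left(- \frac{6}{5} + \frac{2}{5} \cdot 5\right)\right)\right) + 12\right) - 18\right) = 15 \left(\left(\left(3 + \left(3 - 3 \left(- \frac{6}{5} + 2\right)\right)\right) + 12\right) - 18\right) = 15 \left(\left(\left(3 + \left(3 - \frac{12}{5}\right)\right) + 12\right) - 18\right) = 15 \left(\left(\left(3 + \frac{3}{5}\right) + 12\right) - 18\right) = 15 \left(\left(\frac{18}{5} + 12\right) - 18\right) = 15 \left(\frac{78}{5} - 18\right) = 15 \left(- \frac{12}{5}\right) = -36$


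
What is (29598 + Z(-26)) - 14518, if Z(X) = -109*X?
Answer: 17914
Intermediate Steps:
(29598 + Z(-26)) - 14518 = (29598 - 109*(-26)) - 14518 = (29598 + 2834) - 14518 = 32432 - 14518 = 17914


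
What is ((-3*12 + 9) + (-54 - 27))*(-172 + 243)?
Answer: -7668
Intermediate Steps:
((-3*12 + 9) + (-54 - 27))*(-172 + 243) = ((-36 + 9) - 81)*71 = (-27 - 81)*71 = -108*71 = -7668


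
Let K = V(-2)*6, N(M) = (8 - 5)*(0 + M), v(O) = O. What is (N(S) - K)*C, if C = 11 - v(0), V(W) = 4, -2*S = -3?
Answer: -429/2 ≈ -214.50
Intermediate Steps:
S = 3/2 (S = -½*(-3) = 3/2 ≈ 1.5000)
N(M) = 3*M
K = 24 (K = 4*6 = 24)
C = 11 (C = 11 - 1*0 = 11 + 0 = 11)
(N(S) - K)*C = (3*(3/2) - 1*24)*11 = (9/2 - 24)*11 = -39/2*11 = -429/2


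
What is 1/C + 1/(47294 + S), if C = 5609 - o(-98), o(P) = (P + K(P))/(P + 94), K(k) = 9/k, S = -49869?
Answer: -235943/1127394225 ≈ -0.00020928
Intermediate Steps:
o(P) = (P + 9/P)/(94 + P) (o(P) = (P + 9/P)/(P + 94) = (P + 9/P)/(94 + P))
C = 2189115/392 (C = 5609 - (9 + (-98)²)/((-98)*(94 - 98)) = 5609 - (-1)*(9 + 9604)/(98*(-4)) = 5609 - (-1)*(-1)*9613/(98*4) = 5609 - 1*9613/392 = 5609 - 9613/392 = 2189115/392 ≈ 5584.5)
1/C + 1/(47294 + S) = 1/(2189115/392) + 1/(47294 - 49869) = 392/2189115 + 1/(-2575) = 392/2189115 - 1/2575 = -235943/1127394225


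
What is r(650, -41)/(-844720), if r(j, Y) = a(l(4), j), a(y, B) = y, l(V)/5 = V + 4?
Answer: -1/21118 ≈ -4.7353e-5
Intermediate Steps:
l(V) = 20 + 5*V (l(V) = 5*(V + 4) = 5*(4 + V) = 20 + 5*V)
r(j, Y) = 40 (r(j, Y) = 20 + 5*4 = 20 + 20 = 40)
r(650, -41)/(-844720) = 40/(-844720) = 40*(-1/844720) = -1/21118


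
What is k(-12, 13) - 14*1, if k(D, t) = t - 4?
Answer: -5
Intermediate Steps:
k(D, t) = -4 + t
k(-12, 13) - 14*1 = (-4 + 13) - 14*1 = 9 - 14 = -5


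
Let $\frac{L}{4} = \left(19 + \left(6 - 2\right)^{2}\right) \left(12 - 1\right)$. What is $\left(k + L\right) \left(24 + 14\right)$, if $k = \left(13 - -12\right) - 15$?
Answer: $58900$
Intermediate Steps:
$k = 10$ ($k = \left(13 + 12\right) - 15 = 25 - 15 = 10$)
$L = 1540$ ($L = 4 \left(19 + \left(6 - 2\right)^{2}\right) \left(12 - 1\right) = 4 \left(19 + 4^{2}\right) 11 = 4 \left(19 + 16\right) 11 = 4 \cdot 35 \cdot 11 = 4 \cdot 385 = 1540$)
$\left(k + L\right) \left(24 + 14\right) = \left(10 + 1540\right) \left(24 + 14\right) = 1550 \cdot 38 = 58900$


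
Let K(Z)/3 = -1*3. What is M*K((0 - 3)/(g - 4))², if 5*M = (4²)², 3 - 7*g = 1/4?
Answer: 20736/5 ≈ 4147.2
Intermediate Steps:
g = 11/28 (g = 3/7 - 1/(7*4) = 3/7 - ⅐*¼ = 3/7 - 1/28 = 11/28 ≈ 0.39286)
K(Z) = -9 (K(Z) = 3*(-1*3) = 3*(-3) = -9)
M = 256/5 (M = (4²)²/5 = (⅕)*16² = (⅕)*256 = 256/5 ≈ 51.200)
M*K((0 - 3)/(g - 4))² = (256/5)*(-9)² = (256/5)*81 = 20736/5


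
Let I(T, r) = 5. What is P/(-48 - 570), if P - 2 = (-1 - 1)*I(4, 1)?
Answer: 4/309 ≈ 0.012945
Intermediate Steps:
P = -8 (P = 2 + (-1 - 1)*5 = 2 - 2*5 = 2 - 10 = -8)
P/(-48 - 570) = -8/(-48 - 570) = -8/(-618) = -8*(-1/618) = 4/309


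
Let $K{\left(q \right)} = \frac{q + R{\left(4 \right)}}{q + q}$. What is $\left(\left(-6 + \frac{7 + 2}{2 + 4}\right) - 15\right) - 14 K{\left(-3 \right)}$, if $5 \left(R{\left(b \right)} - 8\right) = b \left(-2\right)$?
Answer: $- \frac{347}{30} \approx -11.567$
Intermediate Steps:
$R{\left(b \right)} = 8 - \frac{2 b}{5}$ ($R{\left(b \right)} = 8 + \frac{b \left(-2\right)}{5} = 8 + \frac{\left(-2\right) b}{5} = 8 - \frac{2 b}{5}$)
$K{\left(q \right)} = \frac{\frac{32}{5} + q}{2 q}$ ($K{\left(q \right)} = \frac{q + \left(8 - \frac{8}{5}\right)}{q + q} = \frac{q + \left(8 - \frac{8}{5}\right)}{2 q} = \left(q + \frac{32}{5}\right) \frac{1}{2 q} = \left(\frac{32}{5} + q\right) \frac{1}{2 q} = \frac{\frac{32}{5} + q}{2 q}$)
$\left(\left(-6 + \frac{7 + 2}{2 + 4}\right) - 15\right) - 14 K{\left(-3 \right)} = \left(\left(-6 + \frac{7 + 2}{2 + 4}\right) - 15\right) - 14 \frac{32 + 5 \left(-3\right)}{10 \left(-3\right)} = \left(\left(-6 + \frac{9}{6}\right) - 15\right) - 14 \cdot \frac{1}{10} \left(- \frac{1}{3}\right) \left(32 - 15\right) = \left(\left(-6 + 9 \cdot \frac{1}{6}\right) - 15\right) - 14 \cdot \frac{1}{10} \left(- \frac{1}{3}\right) 17 = \left(\left(-6 + \frac{3}{2}\right) - 15\right) - - \frac{119}{15} = \left(- \frac{9}{2} - 15\right) + \frac{119}{15} = - \frac{39}{2} + \frac{119}{15} = - \frac{347}{30}$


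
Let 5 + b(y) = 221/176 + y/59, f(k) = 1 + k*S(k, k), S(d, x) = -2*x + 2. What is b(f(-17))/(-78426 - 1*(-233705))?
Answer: -146417/1612417136 ≈ -9.0806e-5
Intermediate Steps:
S(d, x) = 2 - 2*x
f(k) = 1 + k*(2 - 2*k)
b(y) = -659/176 + y/59 (b(y) = -5 + (221/176 + y/59) = -659/176 + y/59)
b(f(-17))/(-78426 - 1*(-233705)) = (-659/176 + (1 - 2*(-17)*(-1 - 17))/59)/(-78426 - 1*(-233705)) = (-659/176 + (1 - 2*(-17)*(-18))/59)/(-78426 + 233705) = (-659/176 + (1 - 612)/59)/155279 = (-659/176 + (1/59)*(-611))*(1/155279) = (-659/176 - 611/59)*(1/155279) = -146417/10384*1/155279 = -146417/1612417136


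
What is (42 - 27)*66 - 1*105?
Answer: 885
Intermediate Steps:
(42 - 27)*66 - 1*105 = 15*66 - 105 = 990 - 105 = 885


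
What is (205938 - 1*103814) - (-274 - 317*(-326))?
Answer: -944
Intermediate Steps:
(205938 - 1*103814) - (-274 - 317*(-326)) = (205938 - 103814) - (-274 + 103342) = 102124 - 1*103068 = 102124 - 103068 = -944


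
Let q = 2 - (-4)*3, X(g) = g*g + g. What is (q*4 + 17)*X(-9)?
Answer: 5256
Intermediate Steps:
X(g) = g + g**2 (X(g) = g**2 + g = g + g**2)
q = 14 (q = 2 - 1*(-12) = 2 + 12 = 14)
(q*4 + 17)*X(-9) = (14*4 + 17)*(-9*(1 - 9)) = (56 + 17)*(-9*(-8)) = 73*72 = 5256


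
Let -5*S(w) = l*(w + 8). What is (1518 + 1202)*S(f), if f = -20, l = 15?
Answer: 97920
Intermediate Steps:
S(w) = -24 - 3*w (S(w) = -3*(w + 8) = -3*(8 + w) = -(120 + 15*w)/5 = -24 - 3*w)
(1518 + 1202)*S(f) = (1518 + 1202)*(-24 - 3*(-20)) = 2720*(-24 + 60) = 2720*36 = 97920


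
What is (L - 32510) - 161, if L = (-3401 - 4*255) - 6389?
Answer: -43481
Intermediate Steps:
L = -10810 (L = (-3401 - 1020) - 6389 = -4421 - 6389 = -10810)
(L - 32510) - 161 = (-10810 - 32510) - 161 = -43320 - 161 = -43481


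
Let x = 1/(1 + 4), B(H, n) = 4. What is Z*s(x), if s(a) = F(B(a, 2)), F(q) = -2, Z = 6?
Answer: -12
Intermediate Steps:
x = ⅕ (x = 1/5 = ⅕ ≈ 0.20000)
s(a) = -2
Z*s(x) = 6*(-2) = -12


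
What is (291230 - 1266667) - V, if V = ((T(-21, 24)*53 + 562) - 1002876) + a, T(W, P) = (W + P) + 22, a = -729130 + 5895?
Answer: 748787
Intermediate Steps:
a = -723235
T(W, P) = 22 + P + W (T(W, P) = (P + W) + 22 = 22 + P + W)
V = -1724224 (V = (((22 + 24 - 21)*53 + 562) - 1002876) - 723235 = ((25*53 + 562) - 1002876) - 723235 = ((1325 + 562) - 1002876) - 723235 = (1887 - 1002876) - 723235 = -1000989 - 723235 = -1724224)
(291230 - 1266667) - V = (291230 - 1266667) - 1*(-1724224) = -975437 + 1724224 = 748787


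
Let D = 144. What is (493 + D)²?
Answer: 405769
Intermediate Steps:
(493 + D)² = (493 + 144)² = 637² = 405769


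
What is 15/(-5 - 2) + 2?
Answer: -⅐ ≈ -0.14286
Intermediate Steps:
15/(-5 - 2) + 2 = 15/(-7) + 2 = 15*(-⅐) + 2 = -15/7 + 2 = -⅐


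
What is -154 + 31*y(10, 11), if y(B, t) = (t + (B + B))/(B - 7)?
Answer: 499/3 ≈ 166.33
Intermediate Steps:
y(B, t) = (t + 2*B)/(-7 + B)
-154 + 31*y(10, 11) = -154 + 31*((11 + 2*10)/(-7 + 10)) = -154 + 31*((11 + 20)/3) = -154 + 31*((⅓)*31) = -154 + 31*(31/3) = -154 + 961/3 = 499/3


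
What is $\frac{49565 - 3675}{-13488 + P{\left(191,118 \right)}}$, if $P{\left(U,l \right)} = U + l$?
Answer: $- \frac{45890}{13179} \approx -3.4821$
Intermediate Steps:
$\frac{49565 - 3675}{-13488 + P{\left(191,118 \right)}} = \frac{49565 - 3675}{-13488 + \left(191 + 118\right)} = \frac{45890}{-13488 + 309} = \frac{45890}{-13179} = 45890 \left(- \frac{1}{13179}\right) = - \frac{45890}{13179}$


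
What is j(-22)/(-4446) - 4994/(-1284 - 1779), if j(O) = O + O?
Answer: 3723016/2269683 ≈ 1.6403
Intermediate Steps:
j(O) = 2*O
j(-22)/(-4446) - 4994/(-1284 - 1779) = (2*(-22))/(-4446) - 4994/(-1284 - 1779) = -44*(-1/4446) - 4994/(-3063) = 22/2223 - 4994*(-1/3063) = 22/2223 + 4994/3063 = 3723016/2269683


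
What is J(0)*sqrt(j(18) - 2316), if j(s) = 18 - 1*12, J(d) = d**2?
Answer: 0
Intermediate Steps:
j(s) = 6 (j(s) = 18 - 12 = 6)
J(0)*sqrt(j(18) - 2316) = 0**2*sqrt(6 - 2316) = 0*sqrt(-2310) = 0*(I*sqrt(2310)) = 0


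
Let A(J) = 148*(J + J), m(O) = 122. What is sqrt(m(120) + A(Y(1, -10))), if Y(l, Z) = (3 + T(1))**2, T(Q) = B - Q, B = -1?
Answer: sqrt(418) ≈ 20.445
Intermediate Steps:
T(Q) = -1 - Q
Y(l, Z) = 1 (Y(l, Z) = (3 + (-1 - 1*1))**2 = (3 + (-1 - 1))**2 = (3 - 2)**2 = 1**2 = 1)
A(J) = 296*J (A(J) = 148*(2*J) = 296*J)
sqrt(m(120) + A(Y(1, -10))) = sqrt(122 + 296*1) = sqrt(122 + 296) = sqrt(418)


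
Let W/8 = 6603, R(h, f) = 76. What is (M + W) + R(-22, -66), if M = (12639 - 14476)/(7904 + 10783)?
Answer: 988540463/18687 ≈ 52900.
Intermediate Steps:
M = -1837/18687 ≈ -0.098304
W = 52824 (W = 8*6603 = 52824)
(M + W) + R(-22, -66) = (-1837/18687 + 52824) + 76 = 987120251/18687 + 76 = 988540463/18687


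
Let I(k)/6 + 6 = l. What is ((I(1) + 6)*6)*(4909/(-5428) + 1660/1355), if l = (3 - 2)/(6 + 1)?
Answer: -144357642/2574229 ≈ -56.078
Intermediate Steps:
l = 1/7 ≈ 0.14286
I(k) = -246/7 (I(k) = -36 + 6*(1/7) = -36 + 6/7 = -246/7)
((I(1) + 6)*6)*(4909/(-5428) + 1660/1355) = ((-246/7 + 6)*6)*(4909/(-5428) + 1660/1355) = (-204/7*6)*(4909*(-1/5428) + 1660*(1/1355)) = -1224*(-4909/5428 + 332/271)/7 = -1224/7*471757/1470988 = -144357642/2574229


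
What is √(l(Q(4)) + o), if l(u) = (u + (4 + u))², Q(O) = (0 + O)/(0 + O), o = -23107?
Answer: I*√23071 ≈ 151.89*I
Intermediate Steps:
Q(O) = 1 (Q(O) = O/O = 1)
l(u) = (4 + 2*u)²
√(l(Q(4)) + o) = √(4*(2 + 1)² - 23107) = √(4*3² - 23107) = √(4*9 - 23107) = √(36 - 23107) = √(-23071) = I*√23071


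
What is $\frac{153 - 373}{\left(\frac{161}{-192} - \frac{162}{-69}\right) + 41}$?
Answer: $- \frac{971520}{187721} \approx -5.1753$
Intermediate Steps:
$\frac{153 - 373}{\left(\frac{161}{-192} - \frac{162}{-69}\right) + 41} = - \frac{220}{\left(161 \left(- \frac{1}{192}\right) - - \frac{54}{23}\right) + 41} = - \frac{220}{\left(- \frac{161}{192} + \frac{54}{23}\right) + 41} = - \frac{220}{\frac{6665}{4416} + 41} = - \frac{220}{\frac{187721}{4416}} = \left(-220\right) \frac{4416}{187721} = - \frac{971520}{187721}$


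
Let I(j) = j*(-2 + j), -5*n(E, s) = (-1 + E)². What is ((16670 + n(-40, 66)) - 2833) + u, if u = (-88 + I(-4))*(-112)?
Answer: 103344/5 ≈ 20669.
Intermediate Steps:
n(E, s) = -(-1 + E)²/5
u = 7168 (u = (-88 - 4*(-2 - 4))*(-112) = (-88 - 4*(-6))*(-112) = (-88 + 24)*(-112) = -64*(-112) = 7168)
((16670 + n(-40, 66)) - 2833) + u = ((16670 - (-1 - 40)²/5) - 2833) + 7168 = ((16670 - ⅕*(-41)²) - 2833) + 7168 = ((16670 - ⅕*1681) - 2833) + 7168 = ((16670 - 1681/5) - 2833) + 7168 = (81669/5 - 2833) + 7168 = 67504/5 + 7168 = 103344/5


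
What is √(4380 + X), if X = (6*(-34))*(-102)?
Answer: 2*√6297 ≈ 158.71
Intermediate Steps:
X = 20808 (X = -204*(-102) = 20808)
√(4380 + X) = √(4380 + 20808) = √25188 = 2*√6297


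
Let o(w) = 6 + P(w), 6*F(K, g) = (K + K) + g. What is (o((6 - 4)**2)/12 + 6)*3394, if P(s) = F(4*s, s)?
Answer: 23758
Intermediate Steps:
F(K, g) = K/3 + g/6 (F(K, g) = ((K + K) + g)/6 = (2*K + g)/6 = (g + 2*K)/6 = K/3 + g/6)
P(s) = 3*s/2 (P(s) = (4*s)/3 + s/6 = 4*s/3 + s/6 = 3*s/2)
o(w) = 6 + 3*w/2
(o((6 - 4)**2)/12 + 6)*3394 = ((6 + 3*(6 - 4)**2/2)/12 + 6)*3394 = ((6 + (3/2)*2**2)*(1/12) + 6)*3394 = ((6 + (3/2)*4)*(1/12) + 6)*3394 = ((6 + 6)*(1/12) + 6)*3394 = (12*(1/12) + 6)*3394 = (1 + 6)*3394 = 7*3394 = 23758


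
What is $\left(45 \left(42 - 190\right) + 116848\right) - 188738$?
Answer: $-78550$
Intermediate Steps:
$\left(45 \left(42 - 190\right) + 116848\right) - 188738 = \left(45 \left(-148\right) + 116848\right) - 188738 = \left(-6660 + 116848\right) - 188738 = 110188 - 188738 = -78550$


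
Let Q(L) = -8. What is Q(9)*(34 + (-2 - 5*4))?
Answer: -96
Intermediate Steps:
Q(9)*(34 + (-2 - 5*4)) = -8*(34 + (-2 - 5*4)) = -8*(34 + (-2 - 20)) = -8*(34 - 22) = -8*12 = -96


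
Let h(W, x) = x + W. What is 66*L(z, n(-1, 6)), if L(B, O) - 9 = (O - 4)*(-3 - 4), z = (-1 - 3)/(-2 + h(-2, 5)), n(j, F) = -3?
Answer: 3828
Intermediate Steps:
h(W, x) = W + x
z = -4 (z = (-1 - 3)/(-2 + (-2 + 5)) = -4/(-2 + 3) = -4/1 = -4*1 = -4)
L(B, O) = 37 - 7*O (L(B, O) = 9 + (O - 4)*(-3 - 4) = 9 + (-4 + O)*(-7) = 9 + (28 - 7*O) = 37 - 7*O)
66*L(z, n(-1, 6)) = 66*(37 - 7*(-3)) = 66*(37 + 21) = 66*58 = 3828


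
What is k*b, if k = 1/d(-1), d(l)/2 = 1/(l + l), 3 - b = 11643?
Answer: 11640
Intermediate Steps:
b = -11640 (b = 3 - 1*11643 = 3 - 11643 = -11640)
d(l) = 1/l (d(l) = 2/(l + l) = 2/((2*l)) = 2*(1/(2*l)) = 1/l)
k = -1 (k = 1/(1/(-1)) = 1/(-1) = -1)
k*b = -1*(-11640) = 11640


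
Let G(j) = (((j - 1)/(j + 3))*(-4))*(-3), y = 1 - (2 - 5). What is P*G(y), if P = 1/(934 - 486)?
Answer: 9/784 ≈ 0.011480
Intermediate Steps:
y = 4 (y = 1 - 1*(-3) = 1 + 3 = 4)
G(j) = 12*(-1 + j)/(3 + j) (G(j) = (((-1 + j)/(3 + j))*(-4))*(-3) = -4*(-1 + j)/(3 + j)*(-3) = 12*(-1 + j)/(3 + j))
P = 1/448 ≈ 0.0022321
P*G(y) = (12*(-1 + 4)/(3 + 4))/448 = (12*3/7)/448 = (12*(⅐)*3)/448 = (1/448)*(36/7) = 9/784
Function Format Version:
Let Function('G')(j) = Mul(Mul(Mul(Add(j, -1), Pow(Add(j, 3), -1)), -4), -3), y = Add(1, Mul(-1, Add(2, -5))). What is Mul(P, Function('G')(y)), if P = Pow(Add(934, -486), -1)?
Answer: Rational(9, 784) ≈ 0.011480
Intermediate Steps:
y = 4 (y = Add(1, Mul(-1, -3)) = Add(1, 3) = 4)
Function('G')(j) = Mul(12, Pow(Add(3, j), -1), Add(-1, j)) (Function('G')(j) = Mul(Mul(Mul(Add(-1, j), Pow(Add(3, j), -1)), -4), -3) = Mul(Mul(Mul(Pow(Add(3, j), -1), Add(-1, j)), -4), -3) = Mul(Mul(-4, Pow(Add(3, j), -1), Add(-1, j)), -3) = Mul(12, Pow(Add(3, j), -1), Add(-1, j)))
P = Rational(1, 448) (P = Pow(448, -1) = Rational(1, 448) ≈ 0.0022321)
Mul(P, Function('G')(y)) = Mul(Rational(1, 448), Mul(12, Pow(Add(3, 4), -1), Add(-1, 4))) = Mul(Rational(1, 448), Mul(12, Pow(7, -1), 3)) = Mul(Rational(1, 448), Mul(12, Rational(1, 7), 3)) = Mul(Rational(1, 448), Rational(36, 7)) = Rational(9, 784)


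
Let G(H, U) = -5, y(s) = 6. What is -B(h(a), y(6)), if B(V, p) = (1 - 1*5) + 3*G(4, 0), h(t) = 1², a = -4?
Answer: 19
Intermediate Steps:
h(t) = 1
B(V, p) = -19 (B(V, p) = (1 - 1*5) + 3*(-5) = (1 - 5) - 15 = -4 - 15 = -19)
-B(h(a), y(6)) = -1*(-19) = 19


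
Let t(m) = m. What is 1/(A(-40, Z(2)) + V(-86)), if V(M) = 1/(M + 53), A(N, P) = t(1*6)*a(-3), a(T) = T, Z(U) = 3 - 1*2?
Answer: -33/595 ≈ -0.055462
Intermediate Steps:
Z(U) = 1 (Z(U) = 3 - 2 = 1)
A(N, P) = -18 (A(N, P) = (1*6)*(-3) = 6*(-3) = -18)
V(M) = 1/(53 + M)
1/(A(-40, Z(2)) + V(-86)) = 1/(-18 + 1/(53 - 86)) = 1/(-18 + 1/(-33)) = 1/(-18 - 1/33) = 1/(-595/33) = -33/595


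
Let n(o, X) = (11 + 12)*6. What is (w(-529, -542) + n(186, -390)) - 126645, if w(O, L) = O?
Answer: -127036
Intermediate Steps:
n(o, X) = 138 (n(o, X) = 23*6 = 138)
(w(-529, -542) + n(186, -390)) - 126645 = (-529 + 138) - 126645 = -391 - 126645 = -127036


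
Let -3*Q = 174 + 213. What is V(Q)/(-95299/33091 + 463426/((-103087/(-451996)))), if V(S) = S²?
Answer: 18922214383599/2310484229741641 ≈ 0.0081897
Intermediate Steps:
Q = -129 (Q = -(174 + 213)/3 = -⅓*387 = -129)
V(Q)/(-95299/33091 + 463426/((-103087/(-451996)))) = (-129)²/(-95299/33091 + 463426/((-103087/(-451996)))) = 16641/(-95299*1/33091 + 463426/((-103087*(-1/451996)))) = 16641/(-95299/33091 + 463426/(103087/451996)) = 16641/(-95299/33091 + 463426*(451996/103087)) = 16641/(-95299/33091 + 209466698296/103087) = 16641/(6931452689224923/3411251917) = 16641*(3411251917/6931452689224923) = 18922214383599/2310484229741641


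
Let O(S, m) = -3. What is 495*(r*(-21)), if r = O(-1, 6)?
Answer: 31185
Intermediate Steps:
r = -3
495*(r*(-21)) = 495*(-3*(-21)) = 495*63 = 31185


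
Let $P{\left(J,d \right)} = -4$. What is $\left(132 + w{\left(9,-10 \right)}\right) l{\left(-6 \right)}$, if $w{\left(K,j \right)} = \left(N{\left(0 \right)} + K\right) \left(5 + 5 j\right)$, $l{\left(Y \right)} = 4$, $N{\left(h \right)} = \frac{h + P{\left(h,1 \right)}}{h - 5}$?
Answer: $-1236$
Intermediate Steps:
$N{\left(h \right)} = \frac{-4 + h}{-5 + h}$ ($N{\left(h \right)} = \frac{h - 4}{h - 5} = \frac{-4 + h}{-5 + h}$)
$w{\left(K,j \right)} = \left(5 + 5 j\right) \left(\frac{4}{5} + K\right)$ ($w{\left(K,j \right)} = \left(\frac{-4 + 0}{-5 + 0} + K\right) \left(5 + 5 j\right) = \left(\frac{1}{-5} \left(-4\right) + K\right) \left(5 + 5 j\right) = \left(\left(- \frac{1}{5}\right) \left(-4\right) + K\right) \left(5 + 5 j\right) = \left(\frac{4}{5} + K\right) \left(5 + 5 j\right) = \left(5 + 5 j\right) \left(\frac{4}{5} + K\right)$)
$\left(132 + w{\left(9,-10 \right)}\right) l{\left(-6 \right)} = \left(132 + \left(4 + 4 \left(-10\right) + 5 \cdot 9 + 5 \cdot 9 \left(-10\right)\right)\right) 4 = \left(132 + \left(4 - 40 + 45 - 450\right)\right) 4 = \left(132 - 441\right) 4 = \left(-309\right) 4 = -1236$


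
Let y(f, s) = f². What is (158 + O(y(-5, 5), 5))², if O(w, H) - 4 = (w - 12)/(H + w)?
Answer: 23746129/900 ≈ 26385.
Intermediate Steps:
O(w, H) = 4 + (-12 + w)/(H + w) (O(w, H) = 4 + (w - 12)/(H + w) = 4 + (-12 + w)/(H + w))
(158 + O(y(-5, 5), 5))² = (158 + (-12 + 4*5 + 5*(-5)²)/(5 + (-5)²))² = (158 + (-12 + 20 + 5*25)/(5 + 25))² = (158 + (-12 + 20 + 125)/30)² = (158 + (1/30)*133)² = (158 + 133/30)² = (4873/30)² = 23746129/900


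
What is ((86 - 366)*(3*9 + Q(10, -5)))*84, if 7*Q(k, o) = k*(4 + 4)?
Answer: -903840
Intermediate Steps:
Q(k, o) = 8*k/7 (Q(k, o) = (k*(4 + 4))/7 = (k*8)/7 = (8*k)/7 = 8*k/7)
((86 - 366)*(3*9 + Q(10, -5)))*84 = ((86 - 366)*(3*9 + (8/7)*10))*84 = -280*(27 + 80/7)*84 = -280*269/7*84 = -10760*84 = -903840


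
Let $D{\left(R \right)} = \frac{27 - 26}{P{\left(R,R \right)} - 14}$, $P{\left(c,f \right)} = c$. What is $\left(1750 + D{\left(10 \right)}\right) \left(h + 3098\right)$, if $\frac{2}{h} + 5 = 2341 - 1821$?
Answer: $\frac{2791677132}{515} \approx 5.4207 \cdot 10^{6}$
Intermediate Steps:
$D{\left(R \right)} = \frac{1}{-14 + R}$ ($D{\left(R \right)} = \frac{27 - 26}{R - 14} = 1 \frac{1}{-14 + R} = \frac{1}{-14 + R}$)
$h = \frac{2}{515}$ ($h = \frac{2}{-5 + \left(2341 - 1821\right)} = \frac{2}{-5 + 520} = \frac{2}{515} \approx 0.0038835$)
$\left(1750 + D{\left(10 \right)}\right) \left(h + 3098\right) = \left(1750 + \frac{1}{-14 + 10}\right) \left(\frac{2}{515} + 3098\right) = \left(1750 + \frac{1}{-4}\right) \frac{1595472}{515} = \left(1750 - \frac{1}{4}\right) \frac{1595472}{515} = \frac{6999}{4} \cdot \frac{1595472}{515} = \frac{2791677132}{515}$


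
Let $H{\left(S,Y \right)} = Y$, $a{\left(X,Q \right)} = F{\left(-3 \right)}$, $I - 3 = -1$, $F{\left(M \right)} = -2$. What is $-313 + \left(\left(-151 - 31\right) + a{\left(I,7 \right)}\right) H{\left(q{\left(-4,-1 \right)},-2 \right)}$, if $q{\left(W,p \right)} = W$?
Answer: $55$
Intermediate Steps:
$I = 2$ ($I = 3 - 1 = 2$)
$a{\left(X,Q \right)} = -2$
$-313 + \left(\left(-151 - 31\right) + a{\left(I,7 \right)}\right) H{\left(q{\left(-4,-1 \right)},-2 \right)} = -313 + \left(\left(-151 - 31\right) - 2\right) \left(-2\right) = -313 + \left(-182 - 2\right) \left(-2\right) = -313 - -368 = -313 + 368 = 55$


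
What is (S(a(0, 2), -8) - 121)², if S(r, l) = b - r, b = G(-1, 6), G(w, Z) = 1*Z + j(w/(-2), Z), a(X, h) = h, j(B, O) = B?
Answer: 54289/4 ≈ 13572.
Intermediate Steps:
G(w, Z) = Z - w/2 (G(w, Z) = 1*Z + w/(-2) = Z + w*(-½) = Z - w/2)
b = 13/2 (b = 6 - ½*(-1) = 6 + ½ = 13/2 ≈ 6.5000)
S(r, l) = 13/2 - r
(S(a(0, 2), -8) - 121)² = ((13/2 - 1*2) - 121)² = ((13/2 - 2) - 121)² = (9/2 - 121)² = (-233/2)² = 54289/4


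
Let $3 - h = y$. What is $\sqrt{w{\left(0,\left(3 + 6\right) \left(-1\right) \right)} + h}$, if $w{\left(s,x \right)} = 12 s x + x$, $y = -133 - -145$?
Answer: $3 i \sqrt{2} \approx 4.2426 i$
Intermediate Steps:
$y = 12$ ($y = -133 + 145 = 12$)
$w{\left(s,x \right)} = x + 12 s x$ ($w{\left(s,x \right)} = 12 s x + x = x + 12 s x$)
$h = -9$ ($h = 3 - 12 = -9$)
$\sqrt{w{\left(0,\left(3 + 6\right) \left(-1\right) \right)} + h} = \sqrt{\left(3 + 6\right) \left(-1\right) \left(1 + 12 \cdot 0\right) - 9} = \sqrt{9 \left(-1\right) \left(1 + 0\right) - 9} = \sqrt{\left(-9\right) 1 - 9} = \sqrt{-9 - 9} = \sqrt{-18} = 3 i \sqrt{2}$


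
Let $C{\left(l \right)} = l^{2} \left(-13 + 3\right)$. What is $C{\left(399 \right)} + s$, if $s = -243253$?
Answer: $-1835263$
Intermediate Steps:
$C{\left(l \right)} = - 10 l^{2}$ ($C{\left(l \right)} = l^{2} \left(-10\right) = - 10 l^{2}$)
$C{\left(399 \right)} + s = - 10 \cdot 399^{2} - 243253 = \left(-10\right) 159201 - 243253 = -1592010 - 243253 = -1835263$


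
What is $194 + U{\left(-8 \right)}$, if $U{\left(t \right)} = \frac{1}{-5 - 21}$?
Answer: $\frac{5043}{26} \approx 193.96$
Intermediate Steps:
$U{\left(t \right)} = - \frac{1}{26}$ ($U{\left(t \right)} = \frac{1}{-26} = - \frac{1}{26}$)
$194 + U{\left(-8 \right)} = 194 - \frac{1}{26} = \frac{5043}{26}$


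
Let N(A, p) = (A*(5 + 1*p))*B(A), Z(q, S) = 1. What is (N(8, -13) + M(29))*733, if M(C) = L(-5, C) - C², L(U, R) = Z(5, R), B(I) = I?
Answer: -991016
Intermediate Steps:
L(U, R) = 1
N(A, p) = A²*(5 + p) (N(A, p) = (A*(5 + 1*p))*A = (A*(5 + p))*A = A²*(5 + p))
M(C) = 1 - C²
(N(8, -13) + M(29))*733 = (8²*(5 - 13) + (1 - 1*29²))*733 = (64*(-8) + (1 - 1*841))*733 = (-512 + (1 - 841))*733 = (-512 - 840)*733 = -1352*733 = -991016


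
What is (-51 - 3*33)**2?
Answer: 22500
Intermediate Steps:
(-51 - 3*33)**2 = (-51 - 99)**2 = (-150)**2 = 22500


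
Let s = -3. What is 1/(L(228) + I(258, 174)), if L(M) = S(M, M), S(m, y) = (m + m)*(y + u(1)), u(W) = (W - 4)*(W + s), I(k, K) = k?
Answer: 1/106962 ≈ 9.3491e-6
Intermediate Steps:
u(W) = (-4 + W)*(-3 + W) (u(W) = (W - 4)*(W - 3) = (-4 + W)*(-3 + W))
S(m, y) = 2*m*(6 + y) (S(m, y) = (m + m)*(y + (12 + 1² - 7*1)) = (2*m)*(y + (12 + 1 - 7)) = (2*m)*(y + 6) = (2*m)*(6 + y) = 2*m*(6 + y))
L(M) = 2*M*(6 + M)
1/(L(228) + I(258, 174)) = 1/(2*228*(6 + 228) + 258) = 1/(2*228*234 + 258) = 1/(106704 + 258) = 1/106962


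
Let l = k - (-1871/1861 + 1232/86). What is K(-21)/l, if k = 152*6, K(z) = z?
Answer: -240069/10273579 ≈ -0.023368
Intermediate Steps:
k = 912
l = 71915053/80023 (l = 912 - (-1871/1861 + 1232/86) = 912 - (-1871*1/1861 + 1232*(1/86)) = 912 - (-1871/1861 + 616/43) = 912 - 1*1065923/80023 = 912 - 1065923/80023 = 71915053/80023 ≈ 898.68)
K(-21)/l = -21/71915053/80023 = -21*80023/71915053 = -240069/10273579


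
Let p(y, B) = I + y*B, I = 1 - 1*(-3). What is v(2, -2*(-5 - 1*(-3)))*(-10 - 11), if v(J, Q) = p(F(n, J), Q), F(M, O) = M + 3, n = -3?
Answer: -84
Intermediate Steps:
I = 4 (I = 1 + 3 = 4)
F(M, O) = 3 + M
p(y, B) = 4 + B*y (p(y, B) = 4 + y*B = 4 + B*y)
v(J, Q) = 4 (v(J, Q) = 4 + Q*(3 - 3) = 4 + Q*0 = 4 + 0 = 4)
v(2, -2*(-5 - 1*(-3)))*(-10 - 11) = 4*(-10 - 11) = 4*(-21) = -84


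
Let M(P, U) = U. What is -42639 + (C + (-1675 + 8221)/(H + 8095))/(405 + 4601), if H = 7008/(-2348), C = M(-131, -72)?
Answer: -506947287259638/11889282539 ≈ -42639.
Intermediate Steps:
C = -72
H = -1752/587 (H = 7008*(-1/2348) = -1752/587 ≈ -2.9847)
-42639 + (C + (-1675 + 8221)/(H + 8095))/(405 + 4601) = -42639 + (-72 + (-1675 + 8221)/(-1752/587 + 8095))/(405 + 4601) = -42639 + (-72 + 6546/(4750013/587))/5006 = -42639 + (-72 + 6546*(587/4750013))*(1/5006) = -42639 + (-72 + 3842502/4750013)*(1/5006) = -42639 - 338158434/4750013*1/5006 = -42639 - 169079217/11889282539 = -506947287259638/11889282539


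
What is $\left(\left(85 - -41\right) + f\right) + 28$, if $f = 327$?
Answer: $481$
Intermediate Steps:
$\left(\left(85 - -41\right) + f\right) + 28 = \left(\left(85 - -41\right) + 327\right) + 28 = \left(\left(85 + 41\right) + 327\right) + 28 = \left(126 + 327\right) + 28 = 453 + 28 = 481$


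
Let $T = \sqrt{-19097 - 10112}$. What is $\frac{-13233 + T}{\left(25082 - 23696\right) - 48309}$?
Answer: $\frac{4411}{15641} - \frac{i \sqrt{29209}}{46923} \approx 0.28202 - 0.0036423 i$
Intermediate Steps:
$T = i \sqrt{29209}$ ($T = \sqrt{-29209} = i \sqrt{29209} \approx 170.91 i$)
$\frac{-13233 + T}{\left(25082 - 23696\right) - 48309} = \frac{-13233 + i \sqrt{29209}}{\left(25082 - 23696\right) - 48309} = \frac{-13233 + i \sqrt{29209}}{1386 - 48309} = \frac{-13233 + i \sqrt{29209}}{-46923} = \left(-13233 + i \sqrt{29209}\right) \left(- \frac{1}{46923}\right) = \frac{4411}{15641} - \frac{i \sqrt{29209}}{46923}$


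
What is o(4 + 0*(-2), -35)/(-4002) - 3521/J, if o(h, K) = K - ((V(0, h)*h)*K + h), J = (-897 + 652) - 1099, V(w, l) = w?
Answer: 336749/128064 ≈ 2.6295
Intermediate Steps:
J = -1344 (J = -245 - 1099 = -1344)
o(h, K) = K - h (o(h, K) = K - ((0*h)*K + h) = K - (0*K + h) = K - (0 + h) = K - h)
o(4 + 0*(-2), -35)/(-4002) - 3521/J = (-35 - (4 + 0*(-2)))/(-4002) - 3521/(-1344) = (-35 - (4 + 0))*(-1/4002) - 3521*(-1/1344) = (-35 - 1*4)*(-1/4002) + 503/192 = (-35 - 4)*(-1/4002) + 503/192 = -39*(-1/4002) + 503/192 = 13/1334 + 503/192 = 336749/128064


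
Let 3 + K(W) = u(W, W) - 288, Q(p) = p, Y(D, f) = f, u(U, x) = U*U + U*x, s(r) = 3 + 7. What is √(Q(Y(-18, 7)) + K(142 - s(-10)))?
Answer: 2*√8641 ≈ 185.91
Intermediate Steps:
s(r) = 10
u(U, x) = U² + U*x
K(W) = -291 + 2*W² (K(W) = -3 + (W*(W + W) - 288) = -3 + (W*(2*W) - 288) = -3 + (2*W² - 288) = -3 + (-288 + 2*W²) = -291 + 2*W²)
√(Q(Y(-18, 7)) + K(142 - s(-10))) = √(7 + (-291 + 2*(142 - 1*10)²)) = √(7 + (-291 + 2*(142 - 10)²)) = √(7 + (-291 + 2*132²)) = √(7 + (-291 + 2*17424)) = √(7 + (-291 + 34848)) = √(7 + 34557) = √34564 = 2*√8641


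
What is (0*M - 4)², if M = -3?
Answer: 16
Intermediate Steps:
(0*M - 4)² = (0*(-3) - 4)² = (0 - 4)² = (-4)² = 16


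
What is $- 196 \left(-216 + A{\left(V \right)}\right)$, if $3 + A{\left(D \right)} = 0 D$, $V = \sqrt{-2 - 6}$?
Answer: $42924$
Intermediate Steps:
$V = 2 i \sqrt{2}$ ($V = \sqrt{-8} = 2 i \sqrt{2} \approx 2.8284 i$)
$A{\left(D \right)} = -3$ ($A{\left(D \right)} = -3 + 0 D = -3 + 0 = -3$)
$- 196 \left(-216 + A{\left(V \right)}\right) = - 196 \left(-216 - 3\right) = \left(-196\right) \left(-219\right) = 42924$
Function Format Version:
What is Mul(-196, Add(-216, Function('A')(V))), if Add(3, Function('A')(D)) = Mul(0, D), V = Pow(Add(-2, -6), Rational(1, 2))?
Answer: 42924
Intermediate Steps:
V = Mul(2, I, Pow(2, Rational(1, 2))) (V = Pow(-8, Rational(1, 2)) = Mul(2, I, Pow(2, Rational(1, 2))) ≈ Mul(2.8284, I))
Function('A')(D) = -3 (Function('A')(D) = Add(-3, Mul(0, D)) = Add(-3, 0) = -3)
Mul(-196, Add(-216, Function('A')(V))) = Mul(-196, Add(-216, -3)) = Mul(-196, -219) = 42924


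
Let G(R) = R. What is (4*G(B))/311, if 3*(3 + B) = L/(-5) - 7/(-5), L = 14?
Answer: -208/4665 ≈ -0.044587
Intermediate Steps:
B = -52/15 (B = -3 + (14/(-5) - 7/(-5))/3 = -3 + (14*(-1/5) - 7*(-1/5))/3 = -3 + (-14/5 + 7/5)/3 = -3 + (1/3)*(-7/5) = -3 - 7/15 = -52/15 ≈ -3.4667)
(4*G(B))/311 = (4*(-52/15))/311 = -208/15*1/311 = -208/4665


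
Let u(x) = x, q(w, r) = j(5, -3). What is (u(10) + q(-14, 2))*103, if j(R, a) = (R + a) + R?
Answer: 1751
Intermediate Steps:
j(R, a) = a + 2*R
q(w, r) = 7 (q(w, r) = -3 + 2*5 = -3 + 10 = 7)
(u(10) + q(-14, 2))*103 = (10 + 7)*103 = 17*103 = 1751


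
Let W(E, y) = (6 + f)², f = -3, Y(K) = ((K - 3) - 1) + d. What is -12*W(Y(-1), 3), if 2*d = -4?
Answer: -108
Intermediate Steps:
d = -2 (d = (½)*(-4) = -2)
Y(K) = -6 + K (Y(K) = ((K - 3) - 1) - 2 = ((-3 + K) - 1) - 2 = (-4 + K) - 2 = -6 + K)
W(E, y) = 9 (W(E, y) = (6 - 3)² = 3² = 9)
-12*W(Y(-1), 3) = -12*9 = -108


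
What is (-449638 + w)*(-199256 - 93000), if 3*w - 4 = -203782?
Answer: 151261184384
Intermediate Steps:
w = -67926 (w = 4/3 + (1/3)*(-203782) = 4/3 - 203782/3 = -67926)
(-449638 + w)*(-199256 - 93000) = (-449638 - 67926)*(-199256 - 93000) = -517564*(-292256) = 151261184384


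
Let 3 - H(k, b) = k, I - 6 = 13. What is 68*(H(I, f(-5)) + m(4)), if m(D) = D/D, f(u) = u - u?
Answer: -1020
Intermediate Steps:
f(u) = 0
I = 19 (I = 6 + 13 = 19)
m(D) = 1
H(k, b) = 3 - k
68*(H(I, f(-5)) + m(4)) = 68*((3 - 1*19) + 1) = 68*((3 - 19) + 1) = 68*(-16 + 1) = 68*(-15) = -1020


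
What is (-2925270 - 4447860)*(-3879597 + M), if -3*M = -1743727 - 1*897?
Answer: 24316993177570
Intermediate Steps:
M = 1744624/3 (M = -(-1743727 - 1*897)/3 = -(-1743727 - 897)/3 = -⅓*(-1744624) = 1744624/3 ≈ 5.8154e+5)
(-2925270 - 4447860)*(-3879597 + M) = (-2925270 - 4447860)*(-3879597 + 1744624/3) = -7373130*(-9894167/3) = 24316993177570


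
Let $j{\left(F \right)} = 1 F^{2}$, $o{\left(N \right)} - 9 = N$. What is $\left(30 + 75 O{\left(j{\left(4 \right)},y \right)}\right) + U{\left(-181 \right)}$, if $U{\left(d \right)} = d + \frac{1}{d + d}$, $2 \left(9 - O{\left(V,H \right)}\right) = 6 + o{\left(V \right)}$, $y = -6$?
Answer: $- \frac{115569}{181} \approx -638.5$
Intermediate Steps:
$o{\left(N \right)} = 9 + N$
$j{\left(F \right)} = F^{2}$
$O{\left(V,H \right)} = \frac{3}{2} - \frac{V}{2}$ ($O{\left(V,H \right)} = 9 - \frac{6 + \left(9 + V\right)}{2} = 9 - \frac{15 + V}{2} = 9 - \left(\frac{15}{2} + \frac{V}{2}\right) = \frac{3}{2} - \frac{V}{2}$)
$U{\left(d \right)} = d + \frac{1}{2 d}$
$\left(30 + 75 O{\left(j{\left(4 \right)},y \right)}\right) + U{\left(-181 \right)} = \left(30 + 75 \left(\frac{3}{2} - \frac{4^{2}}{2}\right)\right) - \left(181 - \frac{1}{2 \left(-181\right)}\right) = \left(30 + 75 \left(\frac{3}{2} - 8\right)\right) + \left(-181 + \frac{1}{2} \left(- \frac{1}{181}\right)\right) = \left(30 + 75 \left(\frac{3}{2} - 8\right)\right) - \frac{65523}{362} = \left(30 + 75 \left(- \frac{13}{2}\right)\right) - \frac{65523}{362} = \left(30 - \frac{975}{2}\right) - \frac{65523}{362} = - \frac{915}{2} - \frac{65523}{362} = - \frac{115569}{181}$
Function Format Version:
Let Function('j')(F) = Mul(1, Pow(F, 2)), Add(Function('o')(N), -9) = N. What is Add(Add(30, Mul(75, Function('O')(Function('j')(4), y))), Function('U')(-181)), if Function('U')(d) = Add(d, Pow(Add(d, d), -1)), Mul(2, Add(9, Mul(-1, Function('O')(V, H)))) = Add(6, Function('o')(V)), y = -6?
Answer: Rational(-115569, 181) ≈ -638.50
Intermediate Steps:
Function('o')(N) = Add(9, N)
Function('j')(F) = Pow(F, 2)
Function('O')(V, H) = Add(Rational(3, 2), Mul(Rational(-1, 2), V)) (Function('O')(V, H) = Add(9, Mul(Rational(-1, 2), Add(6, Add(9, V)))) = Add(9, Mul(Rational(-1, 2), Add(15, V))) = Add(9, Add(Rational(-15, 2), Mul(Rational(-1, 2), V))) = Add(Rational(3, 2), Mul(Rational(-1, 2), V)))
Function('U')(d) = Add(d, Mul(Rational(1, 2), Pow(d, -1))) (Function('U')(d) = Add(d, Pow(Mul(2, d), -1)) = Add(d, Mul(Rational(1, 2), Pow(d, -1))))
Add(Add(30, Mul(75, Function('O')(Function('j')(4), y))), Function('U')(-181)) = Add(Add(30, Mul(75, Add(Rational(3, 2), Mul(Rational(-1, 2), Pow(4, 2))))), Add(-181, Mul(Rational(1, 2), Pow(-181, -1)))) = Add(Add(30, Mul(75, Add(Rational(3, 2), Mul(Rational(-1, 2), 16)))), Add(-181, Mul(Rational(1, 2), Rational(-1, 181)))) = Add(Add(30, Mul(75, Add(Rational(3, 2), -8))), Add(-181, Rational(-1, 362))) = Add(Add(30, Mul(75, Rational(-13, 2))), Rational(-65523, 362)) = Add(Add(30, Rational(-975, 2)), Rational(-65523, 362)) = Add(Rational(-915, 2), Rational(-65523, 362)) = Rational(-115569, 181)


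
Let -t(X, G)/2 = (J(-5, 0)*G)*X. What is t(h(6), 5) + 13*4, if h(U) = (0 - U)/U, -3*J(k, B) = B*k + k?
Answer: 206/3 ≈ 68.667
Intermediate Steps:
J(k, B) = -k/3 - B*k/3 (J(k, B) = -(B*k + k)/3 = -(k + B*k)/3 = -k/3 - B*k/3)
h(U) = -1 (h(U) = (-U)/U = -1)
t(X, G) = -10*G*X/3 (t(X, G) = -2*(-⅓*(-5)*(1 + 0))*G*X = -2*(-⅓*(-5)*1)*G*X = -2*5*G/3*X = -10*G*X/3)
t(h(6), 5) + 13*4 = -10/3*5*(-1) + 13*4 = 50/3 + 52 = 206/3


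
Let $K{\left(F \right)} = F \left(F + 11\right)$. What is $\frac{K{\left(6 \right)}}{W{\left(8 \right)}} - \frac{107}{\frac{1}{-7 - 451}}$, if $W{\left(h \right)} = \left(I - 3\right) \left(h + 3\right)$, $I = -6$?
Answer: $\frac{1617164}{33} \approx 49005.0$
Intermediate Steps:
$K{\left(F \right)} = F \left(11 + F\right)$
$W{\left(h \right)} = -27 - 9 h$ ($W{\left(h \right)} = \left(-6 - 3\right) \left(h + 3\right) = - 9 \left(3 + h\right) = -27 - 9 h$)
$\frac{K{\left(6 \right)}}{W{\left(8 \right)}} - \frac{107}{\frac{1}{-7 - 451}} = \frac{6 \left(11 + 6\right)}{-27 - 72} - \frac{107}{\frac{1}{-7 - 451}} = \frac{6 \cdot 17}{-27 - 72} - \frac{107}{\frac{1}{-458}} = \frac{102}{-99} - \frac{107}{- \frac{1}{458}} = 102 \left(- \frac{1}{99}\right) - -49006 = - \frac{34}{33} + 49006 = \frac{1617164}{33}$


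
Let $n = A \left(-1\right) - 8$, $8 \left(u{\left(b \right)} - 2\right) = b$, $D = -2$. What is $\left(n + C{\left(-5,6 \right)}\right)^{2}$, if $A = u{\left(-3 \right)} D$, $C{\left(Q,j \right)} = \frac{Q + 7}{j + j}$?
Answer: $\frac{3025}{144} \approx 21.007$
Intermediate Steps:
$u{\left(b \right)} = 2 + \frac{b}{8}$
$C{\left(Q,j \right)} = \frac{7 + Q}{2 j}$
$A = - \frac{13}{4}$ ($A = \left(2 + \frac{1}{8} \left(-3\right)\right) \left(-2\right) = \left(2 - \frac{3}{8}\right) \left(-2\right) = \frac{13}{8} \left(-2\right) = - \frac{13}{4} \approx -3.25$)
$n = - \frac{19}{4}$ ($n = \left(- \frac{13}{4}\right) \left(-1\right) - 8 = \frac{13}{4} - 8 = - \frac{19}{4} \approx -4.75$)
$\left(n + C{\left(-5,6 \right)}\right)^{2} = \left(- \frac{19}{4} + \frac{7 - 5}{2 \cdot 6}\right)^{2} = \left(- \frac{19}{4} + \frac{1}{2} \cdot \frac{1}{6} \cdot 2\right)^{2} = \left(- \frac{19}{4} + \frac{1}{6}\right)^{2} = \left(- \frac{55}{12}\right)^{2} = \frac{3025}{144}$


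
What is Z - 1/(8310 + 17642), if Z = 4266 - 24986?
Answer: -537725441/25952 ≈ -20720.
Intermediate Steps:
Z = -20720
Z - 1/(8310 + 17642) = -20720 - 1/(8310 + 17642) = -20720 - 1/25952 = -537725441/25952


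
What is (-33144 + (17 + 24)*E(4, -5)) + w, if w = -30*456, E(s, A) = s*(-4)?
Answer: -47480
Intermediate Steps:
E(s, A) = -4*s
w = -13680
(-33144 + (17 + 24)*E(4, -5)) + w = (-33144 + (17 + 24)*(-4*4)) - 13680 = (-33144 + 41*(-16)) - 13680 = (-33144 - 656) - 13680 = -33800 - 13680 = -47480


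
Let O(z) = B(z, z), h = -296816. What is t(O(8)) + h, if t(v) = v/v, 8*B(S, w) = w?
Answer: -296815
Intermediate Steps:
B(S, w) = w/8
O(z) = z/8
t(v) = 1
t(O(8)) + h = 1 - 296816 = -296815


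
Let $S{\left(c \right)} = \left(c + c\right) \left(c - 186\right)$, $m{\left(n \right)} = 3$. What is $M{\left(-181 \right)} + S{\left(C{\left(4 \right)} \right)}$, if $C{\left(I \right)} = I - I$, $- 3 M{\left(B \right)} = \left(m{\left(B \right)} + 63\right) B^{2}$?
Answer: $-720742$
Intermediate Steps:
$M{\left(B \right)} = - 22 B^{2}$ ($M{\left(B \right)} = - \frac{\left(3 + 63\right) B^{2}}{3} = - \frac{66 B^{2}}{3} = - 22 B^{2}$)
$C{\left(I \right)} = 0$
$S{\left(c \right)} = 2 c \left(-186 + c\right)$
$M{\left(-181 \right)} + S{\left(C{\left(4 \right)} \right)} = - 22 \left(-181\right)^{2} + 2 \cdot 0 \left(-186 + 0\right) = \left(-22\right) 32761 + 2 \cdot 0 \left(-186\right) = -720742 + 0 = -720742$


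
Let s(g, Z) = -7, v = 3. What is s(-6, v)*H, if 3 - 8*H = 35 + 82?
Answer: 399/4 ≈ 99.750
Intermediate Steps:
H = -57/4 (H = 3/8 - (35 + 82)/8 = 3/8 - 1/8*117 = 3/8 - 117/8 = -57/4 ≈ -14.250)
s(-6, v)*H = -7*(-57/4) = 399/4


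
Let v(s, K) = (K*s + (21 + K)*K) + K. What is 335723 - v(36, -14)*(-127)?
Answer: 257491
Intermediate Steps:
v(s, K) = K + K*s + K*(21 + K) (v(s, K) = (K*s + K*(21 + K)) + K = K + K*s + K*(21 + K))
335723 - v(36, -14)*(-127) = 335723 - (-14*(22 - 14 + 36))*(-127) = 335723 - (-14*44)*(-127) = 335723 - (-616)*(-127) = 335723 - 1*78232 = 335723 - 78232 = 257491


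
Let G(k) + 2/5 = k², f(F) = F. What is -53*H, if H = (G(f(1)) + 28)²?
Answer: -1083797/25 ≈ -43352.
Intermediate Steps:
G(k) = -⅖ + k²
H = 20449/25 (H = ((-⅖ + 1²) + 28)² = ((-⅖ + 1) + 28)² = (⅗ + 28)² = (143/5)² = 20449/25 ≈ 817.96)
-53*H = -53*20449/25 = -1083797/25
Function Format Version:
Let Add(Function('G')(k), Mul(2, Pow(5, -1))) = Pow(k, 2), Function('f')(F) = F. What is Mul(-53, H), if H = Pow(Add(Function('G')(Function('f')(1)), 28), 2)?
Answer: Rational(-1083797, 25) ≈ -43352.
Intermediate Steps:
Function('G')(k) = Add(Rational(-2, 5), Pow(k, 2))
H = Rational(20449, 25) (H = Pow(Add(Add(Rational(-2, 5), Pow(1, 2)), 28), 2) = Pow(Add(Add(Rational(-2, 5), 1), 28), 2) = Pow(Add(Rational(3, 5), 28), 2) = Pow(Rational(143, 5), 2) = Rational(20449, 25) ≈ 817.96)
Mul(-53, H) = Mul(-53, Rational(20449, 25)) = Rational(-1083797, 25)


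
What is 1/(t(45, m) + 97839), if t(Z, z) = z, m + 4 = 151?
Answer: 1/97986 ≈ 1.0206e-5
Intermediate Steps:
m = 147 (m = -4 + 151 = 147)
1/(t(45, m) + 97839) = 1/(147 + 97839) = 1/97986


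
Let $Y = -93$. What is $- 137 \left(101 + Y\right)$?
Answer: $-1096$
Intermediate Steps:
$- 137 \left(101 + Y\right) = - 137 \left(101 - 93\right) = \left(-137\right) 8 = -1096$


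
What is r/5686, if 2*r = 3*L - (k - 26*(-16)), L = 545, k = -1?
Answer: 305/2843 ≈ 0.10728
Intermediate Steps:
r = 610 (r = (3*545 - (-1 - 26*(-16)))/2 = (1635 - (-1 + 416))/2 = (1635 - 1*415)/2 = (1635 - 415)/2 = (½)*1220 = 610)
r/5686 = 610/5686 = 610*(1/5686) = 305/2843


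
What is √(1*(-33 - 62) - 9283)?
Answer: 3*I*√1042 ≈ 96.84*I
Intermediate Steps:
√(1*(-33 - 62) - 9283) = √(1*(-95) - 9283) = √(-95 - 9283) = √(-9378) = 3*I*√1042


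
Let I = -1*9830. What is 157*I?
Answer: -1543310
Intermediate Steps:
I = -9830
157*I = 157*(-9830) = -1543310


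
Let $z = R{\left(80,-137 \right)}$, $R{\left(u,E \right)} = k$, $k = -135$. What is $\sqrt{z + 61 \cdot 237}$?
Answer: $\sqrt{14322} \approx 119.67$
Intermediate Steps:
$R{\left(u,E \right)} = -135$
$z = -135$
$\sqrt{z + 61 \cdot 237} = \sqrt{-135 + 61 \cdot 237} = \sqrt{-135 + 14457} = \sqrt{14322}$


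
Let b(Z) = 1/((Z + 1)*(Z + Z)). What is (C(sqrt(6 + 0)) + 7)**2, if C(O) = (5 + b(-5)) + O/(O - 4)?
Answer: 42077/320 - 457*sqrt(6)/50 ≈ 109.10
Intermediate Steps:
b(Z) = 1/(2*Z*(1 + Z)) (b(Z) = 1/((1 + Z)*(2*Z)) = 1/(2*Z*(1 + Z)))
C(O) = 201/40 + O/(-4 + O) (C(O) = (5 + (1/2)/(-5*(1 - 5))) + O/(O - 4) = (5 + (1/2)*(-1/5)/(-4)) + O/(-4 + O) = (5 + (1/2)*(-1/5)*(-1/4)) + O/(-4 + O) = (5 + 1/40) + O/(-4 + O) = 201/40 + O/(-4 + O))
(C(sqrt(6 + 0)) + 7)**2 = ((-804 + 241*sqrt(6 + 0))/(40*(-4 + sqrt(6 + 0))) + 7)**2 = ((-804 + 241*sqrt(6))/(40*(-4 + sqrt(6))) + 7)**2 = (7 + (-804 + 241*sqrt(6))/(40*(-4 + sqrt(6))))**2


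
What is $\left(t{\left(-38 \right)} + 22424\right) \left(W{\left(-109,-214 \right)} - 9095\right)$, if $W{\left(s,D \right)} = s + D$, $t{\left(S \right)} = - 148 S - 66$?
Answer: $-263534476$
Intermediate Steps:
$t{\left(S \right)} = -66 - 148 S$
$W{\left(s,D \right)} = D + s$
$\left(t{\left(-38 \right)} + 22424\right) \left(W{\left(-109,-214 \right)} - 9095\right) = \left(\left(-66 - -5624\right) + 22424\right) \left(\left(-214 - 109\right) - 9095\right) = \left(\left(-66 + 5624\right) + 22424\right) \left(-323 - 9095\right) = \left(5558 + 22424\right) \left(-9418\right) = 27982 \left(-9418\right) = -263534476$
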